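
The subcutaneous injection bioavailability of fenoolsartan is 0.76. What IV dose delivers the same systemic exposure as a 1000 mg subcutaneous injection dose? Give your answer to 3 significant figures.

D_iv = 760 mg

Systemic exposure from an extravascular dose = F × D_ev, so the equivalent IV dose is F × D_ev.
D_iv = F × D_ev = 0.76 × 1000 = 760 mg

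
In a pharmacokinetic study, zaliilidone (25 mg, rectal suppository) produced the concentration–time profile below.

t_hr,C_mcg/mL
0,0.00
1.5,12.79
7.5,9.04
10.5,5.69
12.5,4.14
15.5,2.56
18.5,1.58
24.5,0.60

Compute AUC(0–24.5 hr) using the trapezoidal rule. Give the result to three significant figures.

Trapezoidal AUC_0→24.5:
  [0→1.5]: (0.00+12.79)/2 × 1.5 = 9.5925
  [1.5→7.5]: (12.79+9.04)/2 × 6 = 65.49
  [7.5→10.5]: (9.04+5.69)/2 × 3 = 22.095
  [10.5→12.5]: (5.69+4.14)/2 × 2 = 9.83
  [12.5→15.5]: (4.14+2.56)/2 × 3 = 10.05
  [15.5→18.5]: (2.56+1.58)/2 × 3 = 6.21
  [18.5→24.5]: (1.58+0.60)/2 × 6 = 6.54
  Sum = 129.8075 mcg/mL·hr

AUC = 130 mcg/mL·hr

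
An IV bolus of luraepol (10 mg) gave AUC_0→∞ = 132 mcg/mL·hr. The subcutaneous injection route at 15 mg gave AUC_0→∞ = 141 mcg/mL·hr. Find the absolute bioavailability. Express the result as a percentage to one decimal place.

F = (AUC_ev / D_ev) / (AUC_iv / D_iv)
  = (141/15) / (132/10)
  = 9.4 / 13.2 = 0.7121
  = 71.21%

F = 71.2%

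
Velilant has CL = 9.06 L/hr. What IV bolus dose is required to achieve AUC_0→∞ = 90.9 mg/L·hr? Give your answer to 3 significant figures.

Dose_iv = CL × AUC_0→∞
     = 9.06 × 90.9 = 823.554 mg

Dose = 824 mg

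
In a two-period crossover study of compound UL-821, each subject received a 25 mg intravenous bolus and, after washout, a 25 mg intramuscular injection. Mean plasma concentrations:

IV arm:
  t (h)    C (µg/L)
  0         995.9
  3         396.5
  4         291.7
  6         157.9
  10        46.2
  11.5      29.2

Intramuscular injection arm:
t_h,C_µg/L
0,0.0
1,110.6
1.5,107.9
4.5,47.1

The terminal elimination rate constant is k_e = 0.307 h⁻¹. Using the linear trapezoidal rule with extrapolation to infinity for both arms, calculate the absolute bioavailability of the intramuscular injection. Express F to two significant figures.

Trapezoidal AUC_0→11.5 (IV):
  [0→3]: (995.9+396.5)/2 × 3 = 2088.6
  [3→4]: (396.5+291.7)/2 × 1 = 344.1
  [4→6]: (291.7+157.9)/2 × 2 = 449.6
  [6→10]: (157.9+46.2)/2 × 4 = 408.2
  [10→11.5]: (46.2+29.2)/2 × 1.5 = 56.55
  Sum = 3347.05 µg/L·h
IV tail: 29.2/0.307 = 95.114; AUC_iv,0→∞ = 3347.05 + 95.114 = 3442.164 µg/L·h
Trapezoidal AUC_0→4.5 (intramuscular injection):
  [0→1]: (0.0+110.6)/2 × 1 = 55.3
  [1→1.5]: (110.6+107.9)/2 × 0.5 = 54.625
  [1.5→4.5]: (107.9+47.1)/2 × 3 = 232.5
  Sum = 342.425 µg/L·h
intramuscular injection tail: 47.1/0.307 = 153.420; AUC_ev,0→∞ = 342.425 + 153.420 = 495.845 µg/L·h
F = (AUC_ev/D_ev)/(AUC_iv/D_iv) = (495.845/25)/(3442.164/25) = 19.8338/137.68656 = 0.1441

F = 0.14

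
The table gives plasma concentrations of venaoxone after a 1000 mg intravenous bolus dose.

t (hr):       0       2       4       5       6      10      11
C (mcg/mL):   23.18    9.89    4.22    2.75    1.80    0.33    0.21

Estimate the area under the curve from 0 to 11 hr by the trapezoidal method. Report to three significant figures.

AUC = 57.5 mcg/mL·hr

Trapezoidal AUC_0→11:
  [0→2]: (23.18+9.89)/2 × 2 = 33.07
  [2→4]: (9.89+4.22)/2 × 2 = 14.11
  [4→5]: (4.22+2.75)/2 × 1 = 3.485
  [5→6]: (2.75+1.80)/2 × 1 = 2.275
  [6→10]: (1.80+0.33)/2 × 4 = 4.26
  [10→11]: (0.33+0.21)/2 × 1 = 0.27
  Sum = 57.47 mcg/mL·hr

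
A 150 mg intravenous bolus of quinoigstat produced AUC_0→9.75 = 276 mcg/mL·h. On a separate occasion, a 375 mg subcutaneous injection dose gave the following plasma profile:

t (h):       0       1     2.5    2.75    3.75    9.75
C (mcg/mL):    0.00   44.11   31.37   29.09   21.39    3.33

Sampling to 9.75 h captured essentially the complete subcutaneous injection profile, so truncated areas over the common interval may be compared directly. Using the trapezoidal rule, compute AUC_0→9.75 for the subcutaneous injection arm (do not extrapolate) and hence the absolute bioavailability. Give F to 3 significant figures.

Trapezoidal AUC_0→9.75 (subcutaneous injection):
  [0→1]: (0.00+44.11)/2 × 1 = 22.055
  [1→2.5]: (44.11+31.37)/2 × 1.5 = 56.61
  [2.5→2.75]: (31.37+29.09)/2 × 0.25 = 7.5575
  [2.75→3.75]: (29.09+21.39)/2 × 1 = 25.24
  [3.75→9.75]: (21.39+3.33)/2 × 6 = 74.16
  Sum = 185.6225 mcg/mL·h
F = (AUC_ev/D_ev)/(AUC_iv/D_iv) = (185.6225/375)/(276/150) = 0.494993/1.84 = 0.2690

F = 0.269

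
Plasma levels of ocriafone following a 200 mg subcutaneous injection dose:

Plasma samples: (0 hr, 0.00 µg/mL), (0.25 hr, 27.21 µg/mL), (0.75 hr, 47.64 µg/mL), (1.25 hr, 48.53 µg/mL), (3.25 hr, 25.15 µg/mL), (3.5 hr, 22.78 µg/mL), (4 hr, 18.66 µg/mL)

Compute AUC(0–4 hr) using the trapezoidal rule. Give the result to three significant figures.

Trapezoidal AUC_0→4:
  [0→0.25]: (0.00+27.21)/2 × 0.25 = 3.40125
  [0.25→0.75]: (27.21+47.64)/2 × 0.5 = 18.7125
  [0.75→1.25]: (47.64+48.53)/2 × 0.5 = 24.0425
  [1.25→3.25]: (48.53+25.15)/2 × 2 = 73.68
  [3.25→3.5]: (25.15+22.78)/2 × 0.25 = 5.99125
  [3.5→4]: (22.78+18.66)/2 × 0.5 = 10.36
  Sum = 136.1875 µg/mL·hr

AUC = 136 µg/mL·hr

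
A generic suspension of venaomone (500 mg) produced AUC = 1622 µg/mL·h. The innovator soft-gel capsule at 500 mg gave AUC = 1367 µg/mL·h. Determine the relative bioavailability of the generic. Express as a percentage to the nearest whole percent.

F_rel = (AUC_test/D_test) / (AUC_ref/D_ref)
      = (1622/500) / (1367/500)
      = 3.244 / 2.734 = 1.1865 = 118.65%

F_rel = 119%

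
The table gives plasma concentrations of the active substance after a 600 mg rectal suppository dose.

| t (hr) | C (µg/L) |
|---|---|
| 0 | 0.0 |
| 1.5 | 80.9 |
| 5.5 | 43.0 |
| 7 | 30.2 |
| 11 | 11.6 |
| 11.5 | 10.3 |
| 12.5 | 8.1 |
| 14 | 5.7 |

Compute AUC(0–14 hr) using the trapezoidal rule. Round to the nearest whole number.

AUC = 472 µg/L·hr

Trapezoidal AUC_0→14:
  [0→1.5]: (0.0+80.9)/2 × 1.5 = 60.675
  [1.5→5.5]: (80.9+43.0)/2 × 4 = 247.8
  [5.5→7]: (43.0+30.2)/2 × 1.5 = 54.9
  [7→11]: (30.2+11.6)/2 × 4 = 83.6
  [11→11.5]: (11.6+10.3)/2 × 0.5 = 5.475
  [11.5→12.5]: (10.3+8.1)/2 × 1 = 9.2
  [12.5→14]: (8.1+5.7)/2 × 1.5 = 10.35
  Sum = 472.0 µg/L·hr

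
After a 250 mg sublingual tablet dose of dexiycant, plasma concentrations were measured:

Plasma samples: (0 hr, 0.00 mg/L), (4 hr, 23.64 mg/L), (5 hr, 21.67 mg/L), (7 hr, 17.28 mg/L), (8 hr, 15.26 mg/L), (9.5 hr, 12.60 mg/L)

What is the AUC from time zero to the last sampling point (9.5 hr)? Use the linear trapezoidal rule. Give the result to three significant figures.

AUC = 146 mg/L·hr

Trapezoidal AUC_0→9.5:
  [0→4]: (0.00+23.64)/2 × 4 = 47.28
  [4→5]: (23.64+21.67)/2 × 1 = 22.655
  [5→7]: (21.67+17.28)/2 × 2 = 38.95
  [7→8]: (17.28+15.26)/2 × 1 = 16.27
  [8→9.5]: (15.26+12.60)/2 × 1.5 = 20.895
  Sum = 146.05 mg/L·hr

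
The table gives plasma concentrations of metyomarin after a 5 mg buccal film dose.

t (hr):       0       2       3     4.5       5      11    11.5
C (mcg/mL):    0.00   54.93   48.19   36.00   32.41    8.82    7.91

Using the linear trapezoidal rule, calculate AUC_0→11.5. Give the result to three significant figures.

Trapezoidal AUC_0→11.5:
  [0→2]: (0.00+54.93)/2 × 2 = 54.93
  [2→3]: (54.93+48.19)/2 × 1 = 51.56
  [3→4.5]: (48.19+36.00)/2 × 1.5 = 63.1425
  [4.5→5]: (36.00+32.41)/2 × 0.5 = 17.1025
  [5→11]: (32.41+8.82)/2 × 6 = 123.69
  [11→11.5]: (8.82+7.91)/2 × 0.5 = 4.1825
  Sum = 314.6075 mcg/mL·hr

AUC = 315 mcg/mL·hr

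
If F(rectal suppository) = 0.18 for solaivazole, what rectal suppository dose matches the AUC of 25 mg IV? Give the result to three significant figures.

For equal systemic exposure: F × D_ev = D_iv
D_ev = D_iv / F = 25 / 0.18 = 138.889 mg

D_rectal = 139 mg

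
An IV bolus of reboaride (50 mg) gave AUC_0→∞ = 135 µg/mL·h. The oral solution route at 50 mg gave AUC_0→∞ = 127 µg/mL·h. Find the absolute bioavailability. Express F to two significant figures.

F = (AUC_ev / D_ev) / (AUC_iv / D_iv)
  = (127/50) / (135/50)
  = 2.54 / 2.7 = 0.9407

F = 0.94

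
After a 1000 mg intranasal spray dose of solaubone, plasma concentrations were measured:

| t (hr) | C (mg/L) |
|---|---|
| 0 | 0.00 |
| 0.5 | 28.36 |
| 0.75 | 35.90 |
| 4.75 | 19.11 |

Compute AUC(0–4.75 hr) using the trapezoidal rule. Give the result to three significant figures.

AUC = 125 mg/L·hr

Trapezoidal AUC_0→4.75:
  [0→0.5]: (0.00+28.36)/2 × 0.5 = 7.09
  [0.5→0.75]: (28.36+35.90)/2 × 0.25 = 8.0325
  [0.75→4.75]: (35.90+19.11)/2 × 4 = 110.02
  Sum = 125.1425 mg/L·hr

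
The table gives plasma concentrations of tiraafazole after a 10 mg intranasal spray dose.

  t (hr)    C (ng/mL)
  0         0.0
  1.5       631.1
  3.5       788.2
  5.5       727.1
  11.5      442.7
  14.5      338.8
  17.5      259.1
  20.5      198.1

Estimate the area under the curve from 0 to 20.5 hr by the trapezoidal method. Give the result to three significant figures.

Trapezoidal AUC_0→20.5:
  [0→1.5]: (0.0+631.1)/2 × 1.5 = 473.325
  [1.5→3.5]: (631.1+788.2)/2 × 2 = 1419.3
  [3.5→5.5]: (788.2+727.1)/2 × 2 = 1515.3
  [5.5→11.5]: (727.1+442.7)/2 × 6 = 3509.4
  [11.5→14.5]: (442.7+338.8)/2 × 3 = 1172.25
  [14.5→17.5]: (338.8+259.1)/2 × 3 = 896.85
  [17.5→20.5]: (259.1+198.1)/2 × 3 = 685.8
  Sum = 9672.225 ng/mL·hr

AUC = 9670 ng/mL·hr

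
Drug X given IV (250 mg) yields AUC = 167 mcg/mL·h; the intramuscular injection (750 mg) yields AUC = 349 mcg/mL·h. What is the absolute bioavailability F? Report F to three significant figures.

F = (AUC_ev / D_ev) / (AUC_iv / D_iv)
  = (349/750) / (167/250)
  = 0.465333 / 0.668 = 0.6966

F = 0.697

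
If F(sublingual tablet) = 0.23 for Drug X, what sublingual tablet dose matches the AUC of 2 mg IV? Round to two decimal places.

D_sublingual = 8.70 mg

For equal systemic exposure: F × D_ev = D_iv
D_ev = D_iv / F = 2 / 0.23 = 8.69565 mg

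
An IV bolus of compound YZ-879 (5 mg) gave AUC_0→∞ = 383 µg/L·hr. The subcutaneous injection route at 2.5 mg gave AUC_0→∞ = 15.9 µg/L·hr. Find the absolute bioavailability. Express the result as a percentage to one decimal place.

F = 8.3%

F = (AUC_ev / D_ev) / (AUC_iv / D_iv)
  = (15.9/2.5) / (383/5)
  = 6.36 / 76.6 = 0.0830
  = 8.30%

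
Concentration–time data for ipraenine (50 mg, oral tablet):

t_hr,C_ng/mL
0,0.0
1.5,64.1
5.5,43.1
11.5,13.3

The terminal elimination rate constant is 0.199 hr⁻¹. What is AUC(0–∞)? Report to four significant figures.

AUC = 498.5 ng/mL·hr

Trapezoidal AUC_0→11.5:
  [0→1.5]: (0.0+64.1)/2 × 1.5 = 48.075
  [1.5→5.5]: (64.1+43.1)/2 × 4 = 214.4
  [5.5→11.5]: (43.1+13.3)/2 × 6 = 169.2
  Sum = 431.675 ng/mL·hr
Extrapolated tail: C_last / k_e = 13.3 / 0.199 = 66.834
AUC_0→∞ = 431.675 + 66.834 = 498.509 ng/mL·hr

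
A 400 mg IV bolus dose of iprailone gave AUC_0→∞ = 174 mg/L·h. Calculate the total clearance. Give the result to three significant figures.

CL = Dose_iv / AUC_0→∞
   = 400 / 174 = 2.29885 L/h

CL = 2.30 L/h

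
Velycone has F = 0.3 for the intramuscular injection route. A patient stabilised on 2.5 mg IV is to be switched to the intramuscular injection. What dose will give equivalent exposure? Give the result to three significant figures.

D_intramuscular = 8.33 mg

For equal systemic exposure: F × D_ev = D_iv
D_ev = D_iv / F = 2.5 / 0.3 = 8.33333 mg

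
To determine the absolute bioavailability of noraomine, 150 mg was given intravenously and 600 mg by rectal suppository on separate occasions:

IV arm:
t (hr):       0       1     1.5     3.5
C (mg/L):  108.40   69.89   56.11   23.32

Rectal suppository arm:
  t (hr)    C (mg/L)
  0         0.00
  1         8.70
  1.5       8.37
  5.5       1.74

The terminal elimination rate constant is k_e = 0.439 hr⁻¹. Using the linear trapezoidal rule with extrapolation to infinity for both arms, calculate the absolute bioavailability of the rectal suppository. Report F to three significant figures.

Trapezoidal AUC_0→3.5 (IV):
  [0→1]: (108.40+69.89)/2 × 1 = 89.145
  [1→1.5]: (69.89+56.11)/2 × 0.5 = 31.5
  [1.5→3.5]: (56.11+23.32)/2 × 2 = 79.43
  Sum = 200.075 mg/L·hr
IV tail: 23.32/0.439 = 53.121; AUC_iv,0→∞ = 200.075 + 53.121 = 253.196 mg/L·hr
Trapezoidal AUC_0→5.5 (rectal suppository):
  [0→1]: (0.00+8.70)/2 × 1 = 4.35
  [1→1.5]: (8.70+8.37)/2 × 0.5 = 4.2675
  [1.5→5.5]: (8.37+1.74)/2 × 4 = 20.22
  Sum = 28.8375 mg/L·hr
rectal suppository tail: 1.74/0.439 = 3.964; AUC_ev,0→∞ = 28.8375 + 3.964 = 32.8015 mg/L·hr
F = (AUC_ev/D_ev)/(AUC_iv/D_iv) = (32.8015/600)/(253.196/150) = 0.0546692/1.68797 = 0.0324

F = 0.0324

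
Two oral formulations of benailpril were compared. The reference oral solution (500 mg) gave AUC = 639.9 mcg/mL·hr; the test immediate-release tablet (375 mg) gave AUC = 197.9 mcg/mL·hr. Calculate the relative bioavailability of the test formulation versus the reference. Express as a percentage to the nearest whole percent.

F_rel = 41%

F_rel = (AUC_test/D_test) / (AUC_ref/D_ref)
      = (197.9/375) / (639.9/500)
      = 0.527733 / 1.2798 = 0.4124 = 41.24%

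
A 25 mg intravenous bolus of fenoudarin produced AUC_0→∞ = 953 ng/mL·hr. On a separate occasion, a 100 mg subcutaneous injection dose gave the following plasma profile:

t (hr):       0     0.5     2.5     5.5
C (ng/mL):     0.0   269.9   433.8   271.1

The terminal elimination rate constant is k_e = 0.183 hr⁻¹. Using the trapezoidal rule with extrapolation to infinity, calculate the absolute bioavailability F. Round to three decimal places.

Trapezoidal AUC_0→5.5 (subcutaneous injection):
  [0→0.5]: (0.0+269.9)/2 × 0.5 = 67.475
  [0.5→2.5]: (269.9+433.8)/2 × 2 = 703.7
  [2.5→5.5]: (433.8+271.1)/2 × 3 = 1057.35
  Sum = 1828.525 ng/mL·hr
Tail: C_last/k_e = 271.1/0.183 = 1481.421
AUC_0→∞ (subcutaneous injection) = 1828.525 + 1481.421 = 3309.946 ng/mL·hr
F = (AUC_ev/D_ev)/(AUC_iv/D_iv) = (3309.946/100)/(953/25) = 33.09946/38.12 = 0.8683

F = 0.868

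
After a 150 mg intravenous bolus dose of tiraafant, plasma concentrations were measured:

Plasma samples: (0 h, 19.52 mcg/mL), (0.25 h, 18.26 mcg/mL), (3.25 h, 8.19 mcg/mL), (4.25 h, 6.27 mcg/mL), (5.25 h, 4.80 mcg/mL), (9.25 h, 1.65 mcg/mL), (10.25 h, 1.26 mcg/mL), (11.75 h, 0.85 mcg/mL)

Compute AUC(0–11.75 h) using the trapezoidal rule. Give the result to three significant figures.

Trapezoidal AUC_0→11.75:
  [0→0.25]: (19.52+18.26)/2 × 0.25 = 4.7225
  [0.25→3.25]: (18.26+8.19)/2 × 3 = 39.675
  [3.25→4.25]: (8.19+6.27)/2 × 1 = 7.23
  [4.25→5.25]: (6.27+4.80)/2 × 1 = 5.535
  [5.25→9.25]: (4.80+1.65)/2 × 4 = 12.9
  [9.25→10.25]: (1.65+1.26)/2 × 1 = 1.455
  [10.25→11.75]: (1.26+0.85)/2 × 1.5 = 1.5825
  Sum = 73.1 mcg/mL·h

AUC = 73.1 mcg/mL·h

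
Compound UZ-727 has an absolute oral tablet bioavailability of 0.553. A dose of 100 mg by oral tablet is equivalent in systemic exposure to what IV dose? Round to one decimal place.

Systemic exposure from an extravascular dose = F × D_ev, so the equivalent IV dose is F × D_ev.
D_iv = F × D_ev = 0.553 × 100 = 55.3 mg

D_iv = 55.3 mg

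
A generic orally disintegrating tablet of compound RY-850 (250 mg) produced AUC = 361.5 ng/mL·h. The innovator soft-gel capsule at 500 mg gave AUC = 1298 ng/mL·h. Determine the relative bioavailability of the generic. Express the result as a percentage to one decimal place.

F_rel = 55.7%

F_rel = (AUC_test/D_test) / (AUC_ref/D_ref)
      = (361.5/250) / (1298/500)
      = 1.446 / 2.596 = 0.5570 = 55.70%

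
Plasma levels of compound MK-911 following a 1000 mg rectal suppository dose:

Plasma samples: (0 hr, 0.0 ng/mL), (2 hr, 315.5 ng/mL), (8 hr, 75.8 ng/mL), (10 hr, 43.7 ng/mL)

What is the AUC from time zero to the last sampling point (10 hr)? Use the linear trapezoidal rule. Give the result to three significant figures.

Trapezoidal AUC_0→10:
  [0→2]: (0.0+315.5)/2 × 2 = 315.5
  [2→8]: (315.5+75.8)/2 × 6 = 1173.9
  [8→10]: (75.8+43.7)/2 × 2 = 119.5
  Sum = 1608.9 ng/mL·hr

AUC = 1610 ng/mL·hr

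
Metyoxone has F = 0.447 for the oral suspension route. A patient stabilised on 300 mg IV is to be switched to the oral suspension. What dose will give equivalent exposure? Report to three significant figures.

D_oral = 671 mg

For equal systemic exposure: F × D_ev = D_iv
D_ev = D_iv / F = 300 / 0.447 = 671.141 mg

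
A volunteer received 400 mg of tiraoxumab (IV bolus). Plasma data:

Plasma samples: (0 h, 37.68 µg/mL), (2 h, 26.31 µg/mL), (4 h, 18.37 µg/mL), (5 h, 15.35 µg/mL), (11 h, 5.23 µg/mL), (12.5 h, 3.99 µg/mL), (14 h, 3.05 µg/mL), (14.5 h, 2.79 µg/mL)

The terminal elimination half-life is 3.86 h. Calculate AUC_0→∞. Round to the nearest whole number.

Trapezoidal AUC_0→14.5:
  [0→2]: (37.68+26.31)/2 × 2 = 63.99
  [2→4]: (26.31+18.37)/2 × 2 = 44.68
  [4→5]: (18.37+15.35)/2 × 1 = 16.86
  [5→11]: (15.35+5.23)/2 × 6 = 61.74
  [11→12.5]: (5.23+3.99)/2 × 1.5 = 6.915
  [12.5→14]: (3.99+3.05)/2 × 1.5 = 5.28
  [14→14.5]: (3.05+2.79)/2 × 0.5 = 1.46
  Sum = 200.925 µg/mL·h
k_e = ln2 / t½ = 0.693147 / 3.86 = 0.1796 h^-1
Extrapolated tail: C_last / k_e = 2.79 / 0.1796 = 15.535
AUC_0→∞ = 200.925 + 15.535 = 216.46 µg/mL·h

AUC = 216 µg/mL·h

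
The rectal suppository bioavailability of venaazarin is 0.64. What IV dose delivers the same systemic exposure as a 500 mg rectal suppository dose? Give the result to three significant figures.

Systemic exposure from an extravascular dose = F × D_ev, so the equivalent IV dose is F × D_ev.
D_iv = F × D_ev = 0.64 × 500 = 320 mg

D_iv = 320 mg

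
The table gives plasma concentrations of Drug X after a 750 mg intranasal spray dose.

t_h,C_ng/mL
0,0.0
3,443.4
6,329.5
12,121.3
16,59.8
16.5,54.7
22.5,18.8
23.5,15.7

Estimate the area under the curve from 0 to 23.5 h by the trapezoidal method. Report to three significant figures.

Trapezoidal AUC_0→23.5:
  [0→3]: (0.0+443.4)/2 × 3 = 665.1
  [3→6]: (443.4+329.5)/2 × 3 = 1159.35
  [6→12]: (329.5+121.3)/2 × 6 = 1352.4
  [12→16]: (121.3+59.8)/2 × 4 = 362.2
  [16→16.5]: (59.8+54.7)/2 × 0.5 = 28.625
  [16.5→22.5]: (54.7+18.8)/2 × 6 = 220.5
  [22.5→23.5]: (18.8+15.7)/2 × 1 = 17.25
  Sum = 3805.425 ng/mL·h

AUC = 3810 ng/mL·h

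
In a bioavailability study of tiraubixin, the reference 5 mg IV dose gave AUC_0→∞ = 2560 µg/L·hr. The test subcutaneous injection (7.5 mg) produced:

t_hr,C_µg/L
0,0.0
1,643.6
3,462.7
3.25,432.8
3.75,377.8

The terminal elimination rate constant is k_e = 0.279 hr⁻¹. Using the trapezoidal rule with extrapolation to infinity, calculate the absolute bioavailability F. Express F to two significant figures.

Trapezoidal AUC_0→3.75 (subcutaneous injection):
  [0→1]: (0.0+643.6)/2 × 1 = 321.8
  [1→3]: (643.6+462.7)/2 × 2 = 1106.3
  [3→3.25]: (462.7+432.8)/2 × 0.25 = 111.9375
  [3.25→3.75]: (432.8+377.8)/2 × 0.5 = 202.65
  Sum = 1742.6875 µg/L·hr
Tail: C_last/k_e = 377.8/0.279 = 1354.122
AUC_0→∞ (subcutaneous injection) = 1742.6875 + 1354.122 = 3096.8095 µg/L·hr
F = (AUC_ev/D_ev)/(AUC_iv/D_iv) = (3096.8095/7.5)/(2560/5) = 412.908/512 = 0.8065

F = 0.81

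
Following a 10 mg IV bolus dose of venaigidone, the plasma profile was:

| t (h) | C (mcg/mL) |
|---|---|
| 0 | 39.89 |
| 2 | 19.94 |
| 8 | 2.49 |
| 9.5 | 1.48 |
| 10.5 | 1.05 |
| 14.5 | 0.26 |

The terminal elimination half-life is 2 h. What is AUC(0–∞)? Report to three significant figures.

Trapezoidal AUC_0→14.5:
  [0→2]: (39.89+19.94)/2 × 2 = 59.83
  [2→8]: (19.94+2.49)/2 × 6 = 67.29
  [8→9.5]: (2.49+1.48)/2 × 1.5 = 2.9775
  [9.5→10.5]: (1.48+1.05)/2 × 1 = 1.265
  [10.5→14.5]: (1.05+0.26)/2 × 4 = 2.62
  Sum = 133.9825 mcg/mL·h
k_e = ln2 / t½ = 0.693147 / 2 = 0.3466 h^-1
Extrapolated tail: C_last / k_e = 0.26 / 0.3466 = 0.750
AUC_0→∞ = 133.9825 + 0.750 = 134.7325 mcg/mL·h

AUC = 135 mcg/mL·h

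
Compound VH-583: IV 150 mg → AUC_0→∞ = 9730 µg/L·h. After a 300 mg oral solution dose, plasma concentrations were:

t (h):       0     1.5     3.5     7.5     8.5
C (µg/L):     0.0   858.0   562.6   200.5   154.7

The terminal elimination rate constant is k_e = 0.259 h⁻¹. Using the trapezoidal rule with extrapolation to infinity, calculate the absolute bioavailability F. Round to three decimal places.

F = 0.224

Trapezoidal AUC_0→8.5 (oral solution):
  [0→1.5]: (0.0+858.0)/2 × 1.5 = 643.5
  [1.5→3.5]: (858.0+562.6)/2 × 2 = 1420.6
  [3.5→7.5]: (562.6+200.5)/2 × 4 = 1526.2
  [7.5→8.5]: (200.5+154.7)/2 × 1 = 177.6
  Sum = 3767.9 µg/L·h
Tail: C_last/k_e = 154.7/0.259 = 597.297
AUC_0→∞ (oral solution) = 3767.9 + 597.297 = 4365.197 µg/L·h
F = (AUC_ev/D_ev)/(AUC_iv/D_iv) = (4365.197/300)/(9730/150) = 14.5507/64.8667 = 0.2243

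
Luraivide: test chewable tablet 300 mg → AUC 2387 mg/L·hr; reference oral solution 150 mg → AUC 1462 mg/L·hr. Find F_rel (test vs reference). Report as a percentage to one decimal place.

F_rel = (AUC_test/D_test) / (AUC_ref/D_ref)
      = (2387/300) / (1462/150)
      = 7.95667 / 9.74667 = 0.8163 = 81.63%

F_rel = 81.6%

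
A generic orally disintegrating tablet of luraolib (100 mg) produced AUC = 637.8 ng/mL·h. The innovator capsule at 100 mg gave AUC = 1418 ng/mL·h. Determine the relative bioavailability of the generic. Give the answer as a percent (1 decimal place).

F_rel = 45.0%

F_rel = (AUC_test/D_test) / (AUC_ref/D_ref)
      = (637.8/100) / (1418/100)
      = 6.378 / 14.18 = 0.4498 = 44.98%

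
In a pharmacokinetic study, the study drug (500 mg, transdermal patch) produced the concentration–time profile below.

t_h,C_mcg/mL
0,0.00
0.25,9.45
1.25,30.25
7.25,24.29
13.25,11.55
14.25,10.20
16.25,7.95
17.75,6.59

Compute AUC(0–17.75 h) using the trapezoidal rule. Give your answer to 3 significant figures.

AUC = 332 mcg/mL·h

Trapezoidal AUC_0→17.75:
  [0→0.25]: (0.00+9.45)/2 × 0.25 = 1.18125
  [0.25→1.25]: (9.45+30.25)/2 × 1 = 19.85
  [1.25→7.25]: (30.25+24.29)/2 × 6 = 163.62
  [7.25→13.25]: (24.29+11.55)/2 × 6 = 107.52
  [13.25→14.25]: (11.55+10.20)/2 × 1 = 10.875
  [14.25→16.25]: (10.20+7.95)/2 × 2 = 18.15
  [16.25→17.75]: (7.95+6.59)/2 × 1.5 = 10.905
  Sum = 332.10125 mcg/mL·h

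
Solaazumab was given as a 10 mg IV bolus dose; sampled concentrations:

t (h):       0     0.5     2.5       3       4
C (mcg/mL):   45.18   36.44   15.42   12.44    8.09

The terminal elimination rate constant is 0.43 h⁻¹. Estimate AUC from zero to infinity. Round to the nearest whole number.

AUC = 108 mcg/mL·h

Trapezoidal AUC_0→4:
  [0→0.5]: (45.18+36.44)/2 × 0.5 = 20.405
  [0.5→2.5]: (36.44+15.42)/2 × 2 = 51.86
  [2.5→3]: (15.42+12.44)/2 × 0.5 = 6.965
  [3→4]: (12.44+8.09)/2 × 1 = 10.265
  Sum = 89.495 mcg/mL·h
Extrapolated tail: C_last / k_e = 8.09 / 0.43 = 18.814
AUC_0→∞ = 89.495 + 18.814 = 108.309 mcg/mL·h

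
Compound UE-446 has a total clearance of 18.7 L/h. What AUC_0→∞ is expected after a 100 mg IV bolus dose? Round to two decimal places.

AUC = 5.35 mg/L·h

AUC_0→∞ = Dose_iv / CL
        = 100 / 18.7 = 5.34759 mg/L·h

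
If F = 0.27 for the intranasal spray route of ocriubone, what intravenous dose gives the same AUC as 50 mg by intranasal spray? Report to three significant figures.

D_iv = 13.5 mg

Systemic exposure from an extravascular dose = F × D_ev, so the equivalent IV dose is F × D_ev.
D_iv = F × D_ev = 0.27 × 50 = 13.5 mg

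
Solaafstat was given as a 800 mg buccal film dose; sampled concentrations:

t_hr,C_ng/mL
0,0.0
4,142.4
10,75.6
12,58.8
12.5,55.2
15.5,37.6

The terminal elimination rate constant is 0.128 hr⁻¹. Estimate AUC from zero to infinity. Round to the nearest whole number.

Trapezoidal AUC_0→15.5:
  [0→4]: (0.0+142.4)/2 × 4 = 284.8
  [4→10]: (142.4+75.6)/2 × 6 = 654.0
  [10→12]: (75.6+58.8)/2 × 2 = 134.4
  [12→12.5]: (58.8+55.2)/2 × 0.5 = 28.5
  [12.5→15.5]: (55.2+37.6)/2 × 3 = 139.2
  Sum = 1240.9 ng/mL·hr
Extrapolated tail: C_last / k_e = 37.6 / 0.128 = 293.750
AUC_0→∞ = 1240.9 + 293.750 = 1534.65 ng/mL·hr

AUC = 1535 ng/mL·hr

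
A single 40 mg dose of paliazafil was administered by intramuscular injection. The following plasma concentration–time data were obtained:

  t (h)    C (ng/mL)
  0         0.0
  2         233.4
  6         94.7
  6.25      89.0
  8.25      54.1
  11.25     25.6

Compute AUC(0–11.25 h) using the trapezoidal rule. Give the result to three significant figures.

AUC = 1180 ng/mL·h

Trapezoidal AUC_0→11.25:
  [0→2]: (0.0+233.4)/2 × 2 = 233.4
  [2→6]: (233.4+94.7)/2 × 4 = 656.2
  [6→6.25]: (94.7+89.0)/2 × 0.25 = 22.9625
  [6.25→8.25]: (89.0+54.1)/2 × 2 = 143.1
  [8.25→11.25]: (54.1+25.6)/2 × 3 = 119.55
  Sum = 1175.2125 ng/mL·h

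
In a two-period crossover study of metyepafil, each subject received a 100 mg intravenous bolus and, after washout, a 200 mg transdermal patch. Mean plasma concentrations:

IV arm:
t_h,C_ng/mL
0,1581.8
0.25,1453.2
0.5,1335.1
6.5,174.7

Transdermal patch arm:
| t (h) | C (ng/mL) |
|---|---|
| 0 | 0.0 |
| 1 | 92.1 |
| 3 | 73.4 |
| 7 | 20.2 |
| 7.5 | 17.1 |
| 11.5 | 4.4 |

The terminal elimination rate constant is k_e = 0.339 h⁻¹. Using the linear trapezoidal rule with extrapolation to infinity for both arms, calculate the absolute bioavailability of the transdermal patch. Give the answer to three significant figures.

Trapezoidal AUC_0→6.5 (IV):
  [0→0.25]: (1581.8+1453.2)/2 × 0.25 = 379.375
  [0.25→0.5]: (1453.2+1335.1)/2 × 0.25 = 348.5375
  [0.5→6.5]: (1335.1+174.7)/2 × 6 = 4529.4
  Sum = 5257.3125 ng/mL·h
IV tail: 174.7/0.339 = 515.339; AUC_iv,0→∞ = 5257.3125 + 515.339 = 5772.6515 ng/mL·h
Trapezoidal AUC_0→11.5 (transdermal patch):
  [0→1]: (0.0+92.1)/2 × 1 = 46.05
  [1→3]: (92.1+73.4)/2 × 2 = 165.5
  [3→7]: (73.4+20.2)/2 × 4 = 187.2
  [7→7.5]: (20.2+17.1)/2 × 0.5 = 9.325
  [7.5→11.5]: (17.1+4.4)/2 × 4 = 43.0
  Sum = 451.075 ng/mL·h
transdermal patch tail: 4.4/0.339 = 12.979; AUC_ev,0→∞ = 451.075 + 12.979 = 464.054 ng/mL·h
F = (AUC_ev/D_ev)/(AUC_iv/D_iv) = (464.054/200)/(5772.6515/100) = 2.32027/57.726515 = 0.0402

F = 0.0402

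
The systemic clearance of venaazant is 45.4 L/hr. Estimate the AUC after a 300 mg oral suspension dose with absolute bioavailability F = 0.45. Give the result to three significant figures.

AUC_0→∞ = F × Dose / CL
        = 0.45 × 300 / 45.4 = 2.97357 mg/L·hr

AUC = 2.97 mg/L·hr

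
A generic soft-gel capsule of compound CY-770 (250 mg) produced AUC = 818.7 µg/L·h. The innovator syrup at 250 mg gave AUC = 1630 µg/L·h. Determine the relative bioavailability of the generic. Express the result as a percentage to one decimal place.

F_rel = 50.2%

F_rel = (AUC_test/D_test) / (AUC_ref/D_ref)
      = (818.7/250) / (1630/250)
      = 3.2748 / 6.52 = 0.5023 = 50.23%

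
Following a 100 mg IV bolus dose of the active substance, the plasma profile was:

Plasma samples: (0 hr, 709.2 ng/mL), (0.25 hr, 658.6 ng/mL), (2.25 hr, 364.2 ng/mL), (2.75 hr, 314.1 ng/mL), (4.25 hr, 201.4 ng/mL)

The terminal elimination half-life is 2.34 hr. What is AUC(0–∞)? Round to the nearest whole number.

AUC = 2430 ng/mL·hr

Trapezoidal AUC_0→4.25:
  [0→0.25]: (709.2+658.6)/2 × 0.25 = 170.975
  [0.25→2.25]: (658.6+364.2)/2 × 2 = 1022.8
  [2.25→2.75]: (364.2+314.1)/2 × 0.5 = 169.575
  [2.75→4.25]: (314.1+201.4)/2 × 1.5 = 386.625
  Sum = 1749.975 ng/mL·hr
k_e = ln2 / t½ = 0.693147 / 2.34 = 0.2962 hr^-1
Extrapolated tail: C_last / k_e = 201.4 / 0.2962 = 679.946
AUC_0→∞ = 1749.975 + 679.946 = 2429.921 ng/mL·hr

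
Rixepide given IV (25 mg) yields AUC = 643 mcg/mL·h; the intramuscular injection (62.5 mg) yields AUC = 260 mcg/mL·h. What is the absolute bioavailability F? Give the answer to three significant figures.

F = 0.162

F = (AUC_ev / D_ev) / (AUC_iv / D_iv)
  = (260/62.5) / (643/25)
  = 4.16 / 25.72 = 0.1617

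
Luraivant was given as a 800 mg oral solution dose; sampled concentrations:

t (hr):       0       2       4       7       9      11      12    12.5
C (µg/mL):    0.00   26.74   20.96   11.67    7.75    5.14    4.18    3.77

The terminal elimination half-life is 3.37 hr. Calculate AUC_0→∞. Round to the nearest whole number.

AUC = 181 µg/mL·hr

Trapezoidal AUC_0→12.5:
  [0→2]: (0.00+26.74)/2 × 2 = 26.74
  [2→4]: (26.74+20.96)/2 × 2 = 47.7
  [4→7]: (20.96+11.67)/2 × 3 = 48.945
  [7→9]: (11.67+7.75)/2 × 2 = 19.42
  [9→11]: (7.75+5.14)/2 × 2 = 12.89
  [11→12]: (5.14+4.18)/2 × 1 = 4.66
  [12→12.5]: (4.18+3.77)/2 × 0.5 = 1.9875
  Sum = 162.3425 µg/mL·hr
k_e = ln2 / t½ = 0.693147 / 3.37 = 0.2057 hr^-1
Extrapolated tail: C_last / k_e = 3.77 / 0.2057 = 18.328
AUC_0→∞ = 162.3425 + 18.328 = 180.6705 µg/mL·hr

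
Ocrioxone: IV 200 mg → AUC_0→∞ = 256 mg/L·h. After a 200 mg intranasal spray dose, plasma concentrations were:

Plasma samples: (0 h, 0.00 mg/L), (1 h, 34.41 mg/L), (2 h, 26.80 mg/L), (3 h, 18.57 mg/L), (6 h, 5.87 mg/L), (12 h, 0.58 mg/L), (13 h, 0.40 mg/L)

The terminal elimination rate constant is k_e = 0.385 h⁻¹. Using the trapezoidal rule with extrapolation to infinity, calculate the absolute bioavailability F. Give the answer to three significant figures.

F = 0.500

Trapezoidal AUC_0→13 (intranasal spray):
  [0→1]: (0.00+34.41)/2 × 1 = 17.205
  [1→2]: (34.41+26.80)/2 × 1 = 30.605
  [2→3]: (26.80+18.57)/2 × 1 = 22.685
  [3→6]: (18.57+5.87)/2 × 3 = 36.66
  [6→12]: (5.87+0.58)/2 × 6 = 19.35
  [12→13]: (0.58+0.40)/2 × 1 = 0.49
  Sum = 126.995 mg/L·h
Tail: C_last/k_e = 0.40/0.385 = 1.039
AUC_0→∞ (intranasal spray) = 126.995 + 1.039 = 128.034 mg/L·h
F = (AUC_ev/D_ev)/(AUC_iv/D_iv) = (128.034/200)/(256/200) = 0.64017/1.28 = 0.5001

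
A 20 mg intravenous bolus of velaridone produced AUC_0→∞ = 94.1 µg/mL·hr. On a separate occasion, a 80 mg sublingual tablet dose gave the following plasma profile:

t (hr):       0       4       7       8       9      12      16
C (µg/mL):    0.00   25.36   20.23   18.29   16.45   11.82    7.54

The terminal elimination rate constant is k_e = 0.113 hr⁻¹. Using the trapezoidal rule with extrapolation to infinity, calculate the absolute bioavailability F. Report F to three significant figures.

Trapezoidal AUC_0→16 (sublingual tablet):
  [0→4]: (0.00+25.36)/2 × 4 = 50.72
  [4→7]: (25.36+20.23)/2 × 3 = 68.385
  [7→8]: (20.23+18.29)/2 × 1 = 19.26
  [8→9]: (18.29+16.45)/2 × 1 = 17.37
  [9→12]: (16.45+11.82)/2 × 3 = 42.405
  [12→16]: (11.82+7.54)/2 × 4 = 38.72
  Sum = 236.86 µg/mL·hr
Tail: C_last/k_e = 7.54/0.113 = 66.726
AUC_0→∞ (sublingual tablet) = 236.86 + 66.726 = 303.586 µg/mL·hr
F = (AUC_ev/D_ev)/(AUC_iv/D_iv) = (303.586/80)/(94.1/20) = 3.794825/4.705 = 0.8066

F = 0.807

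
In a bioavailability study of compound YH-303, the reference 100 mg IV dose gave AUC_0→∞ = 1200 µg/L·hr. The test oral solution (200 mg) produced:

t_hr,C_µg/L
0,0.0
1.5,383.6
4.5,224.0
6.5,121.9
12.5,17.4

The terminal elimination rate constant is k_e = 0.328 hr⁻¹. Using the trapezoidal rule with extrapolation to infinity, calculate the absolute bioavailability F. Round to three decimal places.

Trapezoidal AUC_0→12.5 (oral solution):
  [0→1.5]: (0.0+383.6)/2 × 1.5 = 287.7
  [1.5→4.5]: (383.6+224.0)/2 × 3 = 911.4
  [4.5→6.5]: (224.0+121.9)/2 × 2 = 345.9
  [6.5→12.5]: (121.9+17.4)/2 × 6 = 417.9
  Sum = 1962.9 µg/L·hr
Tail: C_last/k_e = 17.4/0.328 = 53.049
AUC_0→∞ (oral solution) = 1962.9 + 53.049 = 2015.949 µg/L·hr
F = (AUC_ev/D_ev)/(AUC_iv/D_iv) = (2015.949/200)/(1200/100) = 10.079745/12 = 0.8400

F = 0.840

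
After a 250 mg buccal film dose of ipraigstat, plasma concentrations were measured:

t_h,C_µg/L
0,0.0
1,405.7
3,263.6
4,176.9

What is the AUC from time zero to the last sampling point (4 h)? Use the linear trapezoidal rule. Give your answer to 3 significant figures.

AUC = 1090 µg/L·h

Trapezoidal AUC_0→4:
  [0→1]: (0.0+405.7)/2 × 1 = 202.85
  [1→3]: (405.7+263.6)/2 × 2 = 669.3
  [3→4]: (263.6+176.9)/2 × 1 = 220.25
  Sum = 1092.4 µg/L·h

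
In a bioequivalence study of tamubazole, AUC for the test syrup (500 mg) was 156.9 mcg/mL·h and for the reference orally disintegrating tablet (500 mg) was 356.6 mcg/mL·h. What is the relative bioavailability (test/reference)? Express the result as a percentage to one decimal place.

F_rel = (AUC_test/D_test) / (AUC_ref/D_ref)
      = (156.9/500) / (356.6/500)
      = 0.3138 / 0.7132 = 0.4400 = 44.00%

F_rel = 44.0%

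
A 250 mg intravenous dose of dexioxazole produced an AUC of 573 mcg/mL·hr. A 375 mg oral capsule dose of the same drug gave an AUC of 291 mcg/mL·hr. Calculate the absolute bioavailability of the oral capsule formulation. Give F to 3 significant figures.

F = (AUC_ev / D_ev) / (AUC_iv / D_iv)
  = (291/375) / (573/250)
  = 0.776 / 2.292 = 0.3386

F = 0.339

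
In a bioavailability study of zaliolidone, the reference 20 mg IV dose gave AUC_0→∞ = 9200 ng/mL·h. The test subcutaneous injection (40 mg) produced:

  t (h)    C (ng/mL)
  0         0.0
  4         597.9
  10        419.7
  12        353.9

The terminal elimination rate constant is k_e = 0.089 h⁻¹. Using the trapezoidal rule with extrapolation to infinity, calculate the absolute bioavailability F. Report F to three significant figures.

F = 0.489

Trapezoidal AUC_0→12 (subcutaneous injection):
  [0→4]: (0.0+597.9)/2 × 4 = 1195.8
  [4→10]: (597.9+419.7)/2 × 6 = 3052.8
  [10→12]: (419.7+353.9)/2 × 2 = 773.6
  Sum = 5022.2 ng/mL·h
Tail: C_last/k_e = 353.9/0.089 = 3976.404
AUC_0→∞ (subcutaneous injection) = 5022.2 + 3976.404 = 8998.604 ng/mL·h
F = (AUC_ev/D_ev)/(AUC_iv/D_iv) = (8998.604/40)/(9200/20) = 224.9651/460 = 0.4891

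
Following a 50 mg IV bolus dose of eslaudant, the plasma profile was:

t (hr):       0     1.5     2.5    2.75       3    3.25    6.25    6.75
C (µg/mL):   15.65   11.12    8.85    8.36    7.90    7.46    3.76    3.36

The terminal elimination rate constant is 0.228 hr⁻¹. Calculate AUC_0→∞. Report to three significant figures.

AUC = 69.5 µg/mL·hr

Trapezoidal AUC_0→6.75:
  [0→1.5]: (15.65+11.12)/2 × 1.5 = 20.0775
  [1.5→2.5]: (11.12+8.85)/2 × 1 = 9.985
  [2.5→2.75]: (8.85+8.36)/2 × 0.25 = 2.15125
  [2.75→3]: (8.36+7.90)/2 × 0.25 = 2.0325
  [3→3.25]: (7.90+7.46)/2 × 0.25 = 1.92
  [3.25→6.25]: (7.46+3.76)/2 × 3 = 16.83
  [6.25→6.75]: (3.76+3.36)/2 × 0.5 = 1.78
  Sum = 54.77625 µg/mL·hr
Extrapolated tail: C_last / k_e = 3.36 / 0.228 = 14.737
AUC_0→∞ = 54.77625 + 14.737 = 69.51325 µg/mL·hr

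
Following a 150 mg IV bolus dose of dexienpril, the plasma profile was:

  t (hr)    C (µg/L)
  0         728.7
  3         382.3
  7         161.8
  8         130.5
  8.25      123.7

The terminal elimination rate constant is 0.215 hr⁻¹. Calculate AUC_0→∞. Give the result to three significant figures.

AUC = 3510 µg/L·hr

Trapezoidal AUC_0→8.25:
  [0→3]: (728.7+382.3)/2 × 3 = 1666.5
  [3→7]: (382.3+161.8)/2 × 4 = 1088.2
  [7→8]: (161.8+130.5)/2 × 1 = 146.15
  [8→8.25]: (130.5+123.7)/2 × 0.25 = 31.775
  Sum = 2932.625 µg/L·hr
Extrapolated tail: C_last / k_e = 123.7 / 0.215 = 575.349
AUC_0→∞ = 2932.625 + 575.349 = 3507.974 µg/L·hr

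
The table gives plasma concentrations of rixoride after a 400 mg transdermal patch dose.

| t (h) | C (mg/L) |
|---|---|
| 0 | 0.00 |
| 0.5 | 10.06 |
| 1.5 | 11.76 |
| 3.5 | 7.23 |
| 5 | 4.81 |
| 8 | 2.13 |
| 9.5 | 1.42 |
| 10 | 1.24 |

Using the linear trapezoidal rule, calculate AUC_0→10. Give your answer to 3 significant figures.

Trapezoidal AUC_0→10:
  [0→0.5]: (0.00+10.06)/2 × 0.5 = 2.515
  [0.5→1.5]: (10.06+11.76)/2 × 1 = 10.91
  [1.5→3.5]: (11.76+7.23)/2 × 2 = 18.99
  [3.5→5]: (7.23+4.81)/2 × 1.5 = 9.03
  [5→8]: (4.81+2.13)/2 × 3 = 10.41
  [8→9.5]: (2.13+1.42)/2 × 1.5 = 2.6625
  [9.5→10]: (1.42+1.24)/2 × 0.5 = 0.665
  Sum = 55.1825 mg/L·h

AUC = 55.2 mg/L·h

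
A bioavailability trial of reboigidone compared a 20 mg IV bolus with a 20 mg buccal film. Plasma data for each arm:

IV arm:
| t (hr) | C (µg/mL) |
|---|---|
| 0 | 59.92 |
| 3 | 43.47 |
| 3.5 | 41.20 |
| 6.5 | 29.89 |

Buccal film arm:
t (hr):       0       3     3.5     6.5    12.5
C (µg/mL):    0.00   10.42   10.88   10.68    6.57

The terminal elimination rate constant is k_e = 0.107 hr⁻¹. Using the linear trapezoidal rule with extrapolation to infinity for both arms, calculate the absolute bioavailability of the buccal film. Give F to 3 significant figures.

F = 0.296

Trapezoidal AUC_0→6.5 (IV):
  [0→3]: (59.92+43.47)/2 × 3 = 155.085
  [3→3.5]: (43.47+41.20)/2 × 0.5 = 21.1675
  [3.5→6.5]: (41.20+29.89)/2 × 3 = 106.635
  Sum = 282.8875 µg/mL·hr
IV tail: 29.89/0.107 = 279.346; AUC_iv,0→∞ = 282.8875 + 279.346 = 562.2335 µg/mL·hr
Trapezoidal AUC_0→12.5 (buccal film):
  [0→3]: (0.00+10.42)/2 × 3 = 15.63
  [3→3.5]: (10.42+10.88)/2 × 0.5 = 5.325
  [3.5→6.5]: (10.88+10.68)/2 × 3 = 32.34
  [6.5→12.5]: (10.68+6.57)/2 × 6 = 51.75
  Sum = 105.045 µg/mL·hr
buccal film tail: 6.57/0.107 = 61.402; AUC_ev,0→∞ = 105.045 + 61.402 = 166.447 µg/mL·hr
F = (AUC_ev/D_ev)/(AUC_iv/D_iv) = (166.447/20)/(562.2335/20) = 8.32235/28.111675 = 0.2960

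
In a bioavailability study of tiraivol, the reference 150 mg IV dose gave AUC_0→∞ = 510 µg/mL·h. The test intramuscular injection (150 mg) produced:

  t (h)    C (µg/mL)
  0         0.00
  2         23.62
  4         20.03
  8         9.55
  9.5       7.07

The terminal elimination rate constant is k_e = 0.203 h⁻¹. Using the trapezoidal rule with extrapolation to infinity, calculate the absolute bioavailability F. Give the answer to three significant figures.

Trapezoidal AUC_0→9.5 (intramuscular injection):
  [0→2]: (0.00+23.62)/2 × 2 = 23.62
  [2→4]: (23.62+20.03)/2 × 2 = 43.65
  [4→8]: (20.03+9.55)/2 × 4 = 59.16
  [8→9.5]: (9.55+7.07)/2 × 1.5 = 12.465
  Sum = 138.895 µg/mL·h
Tail: C_last/k_e = 7.07/0.203 = 34.828
AUC_0→∞ (intramuscular injection) = 138.895 + 34.828 = 173.723 µg/mL·h
F = (AUC_ev/D_ev)/(AUC_iv/D_iv) = (173.723/150)/(510/150) = 1.15815/3.4 = 0.3406

F = 0.341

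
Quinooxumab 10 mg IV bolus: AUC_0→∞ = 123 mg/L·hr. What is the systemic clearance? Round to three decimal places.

CL = Dose_iv / AUC_0→∞
   = 10 / 123 = 0.0813008 L/hr

CL = 0.081 L/hr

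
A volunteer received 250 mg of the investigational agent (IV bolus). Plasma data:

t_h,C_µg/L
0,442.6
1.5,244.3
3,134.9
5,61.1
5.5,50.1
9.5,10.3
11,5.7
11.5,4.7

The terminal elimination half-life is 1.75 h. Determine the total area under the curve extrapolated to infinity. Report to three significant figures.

AUC = 1170 µg/L·h

Trapezoidal AUC_0→11.5:
  [0→1.5]: (442.6+244.3)/2 × 1.5 = 515.175
  [1.5→3]: (244.3+134.9)/2 × 1.5 = 284.4
  [3→5]: (134.9+61.1)/2 × 2 = 196.0
  [5→5.5]: (61.1+50.1)/2 × 0.5 = 27.8
  [5.5→9.5]: (50.1+10.3)/2 × 4 = 120.8
  [9.5→11]: (10.3+5.7)/2 × 1.5 = 12.0
  [11→11.5]: (5.7+4.7)/2 × 0.5 = 2.6
  Sum = 1158.775 µg/L·h
k_e = ln2 / t½ = 0.693147 / 1.75 = 0.3961 h^-1
Extrapolated tail: C_last / k_e = 4.7 / 0.3961 = 11.866
AUC_0→∞ = 1158.775 + 11.866 = 1170.641 µg/L·h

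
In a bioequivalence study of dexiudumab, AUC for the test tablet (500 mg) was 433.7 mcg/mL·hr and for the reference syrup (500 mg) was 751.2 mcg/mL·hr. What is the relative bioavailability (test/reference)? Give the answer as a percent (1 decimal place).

F_rel = (AUC_test/D_test) / (AUC_ref/D_ref)
      = (433.7/500) / (751.2/500)
      = 0.8674 / 1.5024 = 0.5773 = 57.73%

F_rel = 57.7%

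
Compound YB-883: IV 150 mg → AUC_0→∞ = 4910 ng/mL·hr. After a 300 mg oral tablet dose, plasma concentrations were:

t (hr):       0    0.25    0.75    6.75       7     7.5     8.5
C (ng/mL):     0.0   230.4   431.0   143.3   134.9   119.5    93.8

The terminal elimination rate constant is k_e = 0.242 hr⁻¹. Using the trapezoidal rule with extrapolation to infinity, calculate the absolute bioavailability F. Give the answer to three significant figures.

Trapezoidal AUC_0→8.5 (oral tablet):
  [0→0.25]: (0.0+230.4)/2 × 0.25 = 28.8
  [0.25→0.75]: (230.4+431.0)/2 × 0.5 = 165.35
  [0.75→6.75]: (431.0+143.3)/2 × 6 = 1722.9
  [6.75→7]: (143.3+134.9)/2 × 0.25 = 34.775
  [7→7.5]: (134.9+119.5)/2 × 0.5 = 63.6
  [7.5→8.5]: (119.5+93.8)/2 × 1 = 106.65
  Sum = 2122.075 ng/mL·hr
Tail: C_last/k_e = 93.8/0.242 = 387.603
AUC_0→∞ (oral tablet) = 2122.075 + 387.603 = 2509.678 ng/mL·hr
F = (AUC_ev/D_ev)/(AUC_iv/D_iv) = (2509.678/300)/(4910/150) = 8.36559/32.7333 = 0.2556

F = 0.256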